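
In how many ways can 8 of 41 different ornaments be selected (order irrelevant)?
C(41,8) = 41!/(8!×33!) = 95548245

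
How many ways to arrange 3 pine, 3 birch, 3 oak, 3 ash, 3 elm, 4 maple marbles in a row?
19! / (3! × 3! × 3! × 3! × 3! × 4!) = 651819168000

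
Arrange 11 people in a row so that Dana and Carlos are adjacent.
Treat as block: (11-1)! × 2! = 3628800 × 2 = 7257600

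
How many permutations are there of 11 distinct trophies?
11! = 39916800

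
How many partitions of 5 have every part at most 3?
Let r_j(i) = number of partitions of i into parts ≤ j, for i = 0..5. r_1(i) = 1 for all i; r_j(i) = r_{j-1}(i) + r_j(i-j). Rows j = 2..3: ≤2: 1 1 2 2 3 3; ≤3: 1 1 2 3 4 5. r_3(5) = 5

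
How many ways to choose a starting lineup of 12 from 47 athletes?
C(47,12) = 47!/(12!×35!) = 52251400851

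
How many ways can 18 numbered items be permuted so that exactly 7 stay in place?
Choose the 7 fixed points C(18,7) = 31824, derange the rest: !11 = Σ_{j=0}^{11} (-1)^j·11!/j! = 39916800 - 39916800 + 19958400 - 6652800 + 1663200 - 332640 + 55440 - 7920 + 990 - 110 + 11 - 1 = 14684570. Product = 31824 × 14684570 = 467321755680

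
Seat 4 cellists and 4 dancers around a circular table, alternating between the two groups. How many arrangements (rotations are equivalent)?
Fix one of the cellists: (4-1)! ways for the remaining cellists, × 4! ways for the dancers = 6 × 24 = 144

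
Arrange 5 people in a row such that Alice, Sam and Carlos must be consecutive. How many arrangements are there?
Treat the 3 as one block: (5-3+1)! × 3! = 6 × 6 = 36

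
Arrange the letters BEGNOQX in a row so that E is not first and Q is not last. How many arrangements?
By inclusion-exclusion: 7! - 2×(7-1)! + (7-2)! = 5040 - 1440 + 120 = 3720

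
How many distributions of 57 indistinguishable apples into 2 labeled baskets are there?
C(57+2-1, 2-1) = C(58, 1) = 58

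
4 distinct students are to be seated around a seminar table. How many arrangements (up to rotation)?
Circular: fix one position, arrange the rest. (4-1)! = 6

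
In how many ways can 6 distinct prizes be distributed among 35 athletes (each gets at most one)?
P(35,6) = 35!/(35-6)! = 1168675200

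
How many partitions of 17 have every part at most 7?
Let r_j(i) = number of partitions of i into parts ≤ j, for i = 0..17. r_1(i) = 1 for all i; r_j(i) = r_{j-1}(i) + r_j(i-j). Rows j = 2..7: ≤2: 1 1 2 2 3 3 4 4 5 5 6 6 7 7 8 8 9 9; ≤3: 1 1 2 3 4 5 7 8 10 12 14 16 19 21 24 27 30 33; ≤4: 1 1 2 3 5 6 9 11 15 18 23 27 34 39 47 54 64 72; ≤5: 1 1 2 3 5 7 10 13 18 23 30 37 47 57 70 84 101 119; ≤6: 1 1 2 3 5 7 11 14 20 26 35 44 58 71 90 110 136 163; ≤7: 1 1 2 3 5 7 11 15 21 28 38 49 65 82 105 131 164 201. r_7(17) = 201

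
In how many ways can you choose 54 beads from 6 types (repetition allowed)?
C(54+6-1, 6-1) = C(59, 5) = 5006386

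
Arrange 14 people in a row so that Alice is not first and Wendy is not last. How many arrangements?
By inclusion-exclusion: 14! - 2×(14-1)! + (14-2)! = 87178291200 - 12454041600 + 479001600 = 75203251200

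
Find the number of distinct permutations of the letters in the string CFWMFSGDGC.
10! / (2! × 1! × 1! × 1! × 2! × 2! × 1!) = 453600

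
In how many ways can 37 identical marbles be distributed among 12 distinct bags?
C(37+12-1, 12-1) = C(48, 11) = 22595200368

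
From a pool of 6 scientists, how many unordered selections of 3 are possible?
C(6,3) = 6!/(3!×3!) = 20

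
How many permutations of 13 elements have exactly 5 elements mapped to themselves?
Choose the 5 fixed points C(13,5) = 1287, derange the rest: !8 = Σ_{j=0}^{8} (-1)^j·8!/j! = 40320 - 40320 + 20160 - 6720 + 1680 - 336 + 56 - 8 + 1 = 14833. Product = 1287 × 14833 = 19090071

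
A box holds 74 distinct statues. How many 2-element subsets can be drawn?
C(74,2) = 74!/(2!×72!) = 2701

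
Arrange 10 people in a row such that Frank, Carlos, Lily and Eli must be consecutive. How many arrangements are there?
Treat the 4 as one block: (10-4+1)! × 4! = 5040 × 24 = 120960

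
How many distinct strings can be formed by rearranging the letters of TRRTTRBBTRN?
11! / (1! × 2! × 4! × 4!) = 34650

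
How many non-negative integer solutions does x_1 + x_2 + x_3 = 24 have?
C(24+3-1, 3-1) = C(26, 2) = 325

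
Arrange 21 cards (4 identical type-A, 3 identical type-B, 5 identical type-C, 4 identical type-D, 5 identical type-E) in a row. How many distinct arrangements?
21! / (4! × 3! × 5! × 4! × 5!) = 1026615189600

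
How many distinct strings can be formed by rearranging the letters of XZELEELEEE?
10! / (1! × 6! × 1! × 2!) = 2520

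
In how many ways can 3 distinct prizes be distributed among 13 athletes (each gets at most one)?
P(13,3) = 13!/(13-3)! = 1716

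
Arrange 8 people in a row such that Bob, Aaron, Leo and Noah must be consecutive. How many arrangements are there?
Treat the 4 as one block: (8-4+1)! × 4! = 120 × 24 = 2880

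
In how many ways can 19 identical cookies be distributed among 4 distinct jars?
C(19+4-1, 4-1) = C(22, 3) = 1540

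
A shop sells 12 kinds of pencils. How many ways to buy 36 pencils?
C(36+12-1, 12-1) = C(47, 11) = 17417133617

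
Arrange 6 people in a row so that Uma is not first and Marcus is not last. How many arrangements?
By inclusion-exclusion: 6! - 2×(6-1)! + (6-2)! = 720 - 240 + 24 = 504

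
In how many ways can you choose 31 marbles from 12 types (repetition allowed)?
C(31+12-1, 12-1) = C(42, 11) = 4280561376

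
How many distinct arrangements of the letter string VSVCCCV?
7! / (1! × 3! × 3!) = 140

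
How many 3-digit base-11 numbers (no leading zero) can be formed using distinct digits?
First digit: 10 choices (nonzero). Then descending: 10 × 10 × 9 = 900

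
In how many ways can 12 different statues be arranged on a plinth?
12! = 479001600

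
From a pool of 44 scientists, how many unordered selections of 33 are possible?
C(44,33) = 44!/(33!×11!) = 7669339132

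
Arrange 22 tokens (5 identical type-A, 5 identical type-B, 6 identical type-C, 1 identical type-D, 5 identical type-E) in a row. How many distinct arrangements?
22! / (5! × 5! × 6! × 1! × 5!) = 903421366848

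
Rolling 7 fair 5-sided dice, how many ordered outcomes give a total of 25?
Coefficient of x^25 in (x + x² + ... + x^5)^7. By inclusion-exclusion on dice exceeding 5: Σ_j (-1)^j C(7,j)·C(25-1-5j, 6) = C(7,0)·C(24,6) - C(7,1)·C(19,6) + C(7,2)·C(14,6) - C(7,3)·C(9,6) = 1·134596 - 7·27132 + 21·3003 - 35·84 = 4795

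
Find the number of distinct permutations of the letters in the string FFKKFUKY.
8! / (1! × 3! × 1! × 3!) = 1120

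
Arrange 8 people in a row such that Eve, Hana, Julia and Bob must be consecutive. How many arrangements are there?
Treat the 4 as one block: (8-4+1)! × 4! = 120 × 24 = 2880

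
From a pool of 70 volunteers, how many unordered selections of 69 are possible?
C(70,69) = 70!/(69!×1!) = 70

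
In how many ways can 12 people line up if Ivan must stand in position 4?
Fix one position: (12-1)! = 39916800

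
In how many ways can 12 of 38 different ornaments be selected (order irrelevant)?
C(38,12) = 38!/(12!×26!) = 2707475148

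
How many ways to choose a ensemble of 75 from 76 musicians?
C(76,75) = 76!/(75!×1!) = 76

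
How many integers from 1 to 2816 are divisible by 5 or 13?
⌊2816/5⌋ + ⌊2816/13⌋ - ⌊2816/65⌋ = 563 + 216 - 43 = 736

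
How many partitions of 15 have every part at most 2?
Let r_j(i) = number of partitions of i into parts ≤ j, for i = 0..15. r_1(i) = 1 for all i; r_j(i) = r_{j-1}(i) + r_j(i-j). Rows j = 2..2: ≤2: 1 1 2 2 3 3 4 4 5 5 6 6 7 7 8 8. r_2(15) = 8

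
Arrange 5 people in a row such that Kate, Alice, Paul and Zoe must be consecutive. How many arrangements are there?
Treat the 4 as one block: (5-4+1)! × 4! = 2 × 24 = 48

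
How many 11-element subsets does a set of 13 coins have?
C(13,11) = 13!/(11!×2!) = 78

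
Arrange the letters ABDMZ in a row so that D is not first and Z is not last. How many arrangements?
By inclusion-exclusion: 5! - 2×(5-1)! + (5-2)! = 120 - 48 + 6 = 78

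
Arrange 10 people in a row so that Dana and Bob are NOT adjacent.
Total - adjacent = 10! - (10-1)!×2 = 3628800 - 725760 = 2903040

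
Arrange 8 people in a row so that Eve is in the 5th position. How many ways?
Fix one position: (8-1)! = 5040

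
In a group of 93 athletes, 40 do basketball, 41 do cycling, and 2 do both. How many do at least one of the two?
|A∪B| = |A| + |B| - |A∩B| = 40 + 41 - 2 = 79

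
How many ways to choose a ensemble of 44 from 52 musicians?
C(52,44) = 52!/(44!×8!) = 752538150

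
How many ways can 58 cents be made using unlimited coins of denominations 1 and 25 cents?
Coefficient of x^58 in 1/(1-x^1) · 1/(1-x^25). Use j coins of 25 for j = 0..⌊58/25⌋ = 2, the rest in 1s: 2 + 1 = 3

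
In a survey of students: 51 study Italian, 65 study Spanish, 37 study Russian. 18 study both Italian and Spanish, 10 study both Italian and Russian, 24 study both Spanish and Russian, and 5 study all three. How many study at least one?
|A∪B∪C| = 51+65+37-18-10-24+5 = 106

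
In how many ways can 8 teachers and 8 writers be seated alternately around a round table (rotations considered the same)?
Fix one of the teachers: (8-1)! ways for the remaining teachers, × 8! ways for the writers = 5040 × 40320 = 203212800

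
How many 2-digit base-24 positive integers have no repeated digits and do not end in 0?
Last digit: 23 nonzero choices. First digit: 22 (nonzero, ≠last). Middle 0: P(22,0) = 1. Total = 506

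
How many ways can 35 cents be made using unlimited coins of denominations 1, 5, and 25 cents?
Coefficient of x^35 in 1/(1-x^1) · 1/(1-x^5) · 1/(1-x^25). Case on j = number of 25-cent coins (j = 0..1); remainder r = 35 - 25j is made from {1,5} in ⌊r/5⌋+1 ways. r = 35, 10 → 8 + 3 = 11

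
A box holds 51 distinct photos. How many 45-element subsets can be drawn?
C(51,45) = 51!/(45!×6!) = 18009460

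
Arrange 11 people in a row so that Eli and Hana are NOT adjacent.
Total - adjacent = 11! - (11-1)!×2 = 39916800 - 7257600 = 32659200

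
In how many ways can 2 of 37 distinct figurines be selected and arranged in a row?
P(37,2) = 37!/(37-2)! = 1332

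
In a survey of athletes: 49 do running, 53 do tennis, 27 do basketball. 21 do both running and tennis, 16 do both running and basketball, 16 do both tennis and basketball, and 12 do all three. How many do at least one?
|A∪B∪C| = 49+53+27-21-16-16+12 = 88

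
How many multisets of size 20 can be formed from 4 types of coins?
C(20+4-1, 4-1) = C(23, 3) = 1771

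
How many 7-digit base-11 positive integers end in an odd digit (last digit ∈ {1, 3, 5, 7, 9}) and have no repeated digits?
Last∈{1,3,5,7,9}. Last=0: 0. Last nonzero: 5×9×P(9,5) = 680400. Total = 680400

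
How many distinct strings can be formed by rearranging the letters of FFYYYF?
6! / (3! × 3!) = 20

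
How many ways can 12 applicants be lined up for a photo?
12! = 479001600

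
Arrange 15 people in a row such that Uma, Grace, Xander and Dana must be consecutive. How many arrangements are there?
Treat the 4 as one block: (15-4+1)! × 4! = 479001600 × 24 = 11496038400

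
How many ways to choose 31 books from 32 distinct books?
C(32,31) = 32!/(31!×1!) = 32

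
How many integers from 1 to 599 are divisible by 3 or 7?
⌊599/3⌋ + ⌊599/7⌋ - ⌊599/21⌋ = 199 + 85 - 28 = 256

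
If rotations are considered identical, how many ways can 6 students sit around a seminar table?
Circular: fix one position, arrange the rest. (6-1)! = 120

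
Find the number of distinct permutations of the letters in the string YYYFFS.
6! / (2! × 1! × 3!) = 60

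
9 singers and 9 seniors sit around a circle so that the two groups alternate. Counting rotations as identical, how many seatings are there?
Fix one of the singers: (9-1)! ways for the remaining singers, × 9! ways for the seniors = 40320 × 362880 = 14631321600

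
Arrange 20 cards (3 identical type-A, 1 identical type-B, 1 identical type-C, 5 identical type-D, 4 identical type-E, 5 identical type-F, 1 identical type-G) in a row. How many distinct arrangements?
20! / (3! × 1! × 1! × 5! × 4! × 5! × 1!) = 1173274502400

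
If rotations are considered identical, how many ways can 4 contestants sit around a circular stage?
Circular: fix one position, arrange the rest. (4-1)! = 6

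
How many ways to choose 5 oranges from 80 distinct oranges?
C(80,5) = 80!/(5!×75!) = 24040016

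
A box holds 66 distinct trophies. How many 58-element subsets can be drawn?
C(66,58) = 66!/(58!×8!) = 5743572120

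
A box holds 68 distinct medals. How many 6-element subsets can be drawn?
C(68,6) = 68!/(6!×62!) = 109453344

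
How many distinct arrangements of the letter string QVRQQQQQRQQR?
12! / (8! × 3! × 1!) = 1980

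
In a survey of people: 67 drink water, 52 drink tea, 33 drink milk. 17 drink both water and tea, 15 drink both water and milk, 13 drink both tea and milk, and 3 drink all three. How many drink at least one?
|A∪B∪C| = 67+52+33-17-15-13+3 = 110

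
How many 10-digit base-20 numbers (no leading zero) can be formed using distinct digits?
First digit: 19 choices (nonzero). Then descending: 19 × 19 × 18 × 17 × 16 × 15 × 14 × 13 × 12 × 11 = 636920444160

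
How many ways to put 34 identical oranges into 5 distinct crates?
C(34+5-1, 5-1) = C(38, 4) = 73815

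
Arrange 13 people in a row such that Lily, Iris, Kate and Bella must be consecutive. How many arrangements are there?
Treat the 4 as one block: (13-4+1)! × 4! = 3628800 × 24 = 87091200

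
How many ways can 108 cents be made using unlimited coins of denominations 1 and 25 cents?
Coefficient of x^108 in 1/(1-x^1) · 1/(1-x^25). Use j coins of 25 for j = 0..⌊108/25⌋ = 4, the rest in 1s: 4 + 1 = 5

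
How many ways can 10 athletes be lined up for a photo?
10! = 3628800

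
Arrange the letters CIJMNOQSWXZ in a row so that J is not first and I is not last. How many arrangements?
By inclusion-exclusion: 11! - 2×(11-1)! + (11-2)! = 39916800 - 7257600 + 362880 = 33022080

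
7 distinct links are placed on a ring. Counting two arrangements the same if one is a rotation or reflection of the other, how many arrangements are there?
(7-1)!/2 = 720/2 = 360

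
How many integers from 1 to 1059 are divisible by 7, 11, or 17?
⌊1059/7⌋+⌊1059/11⌋+⌊1059/17⌋ - ⌊1059/77⌋-⌊1059/119⌋-⌊1059/187⌋ + ⌊1059/1309⌋ = 151+96+62 - 13-8-5 + 0 = 283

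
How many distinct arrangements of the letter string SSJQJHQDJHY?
11! / (3! × 2! × 2! × 1! × 2! × 1!) = 831600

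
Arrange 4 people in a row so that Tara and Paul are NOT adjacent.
Total - adjacent = 4! - (4-1)!×2 = 24 - 12 = 12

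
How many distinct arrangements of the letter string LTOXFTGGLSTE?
12! / (2! × 1! × 1! × 1! × 1! × 2! × 1! × 3!) = 19958400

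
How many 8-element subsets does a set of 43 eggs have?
C(43,8) = 43!/(8!×35!) = 145008513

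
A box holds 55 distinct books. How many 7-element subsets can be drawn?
C(55,7) = 55!/(7!×48!) = 202927725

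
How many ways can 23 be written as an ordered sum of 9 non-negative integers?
C(23+9-1, 9-1) = C(31, 8) = 7888725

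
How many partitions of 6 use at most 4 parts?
By conjugation, equals partitions of 6 into parts ≤ 4. Let r_j(i) = number of partitions of i into parts ≤ j, for i = 0..6. r_1(i) = 1 for all i; r_j(i) = r_{j-1}(i) + r_j(i-j). Rows j = 2..4: ≤2: 1 1 2 2 3 3 4; ≤3: 1 1 2 3 4 5 7; ≤4: 1 1 2 3 5 6 9. r_4(6) = 9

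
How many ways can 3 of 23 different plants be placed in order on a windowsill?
P(23,3) = 23!/(23-3)! = 10626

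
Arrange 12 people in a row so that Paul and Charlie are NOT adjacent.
Total - adjacent = 12! - (12-1)!×2 = 479001600 - 79833600 = 399168000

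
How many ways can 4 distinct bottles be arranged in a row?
4! = 24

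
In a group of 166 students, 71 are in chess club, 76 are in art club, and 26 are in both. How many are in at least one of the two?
|A∪B| = |A| + |B| - |A∩B| = 71 + 76 - 26 = 121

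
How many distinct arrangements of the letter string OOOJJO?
6! / (2! × 4!) = 15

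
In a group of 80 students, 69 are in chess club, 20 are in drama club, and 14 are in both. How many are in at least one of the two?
|A∪B| = |A| + |B| - |A∩B| = 69 + 20 - 14 = 75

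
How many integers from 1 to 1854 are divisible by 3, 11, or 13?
⌊1854/3⌋+⌊1854/11⌋+⌊1854/13⌋ - ⌊1854/33⌋-⌊1854/39⌋-⌊1854/143⌋ + ⌊1854/429⌋ = 618+168+142 - 56-47-12 + 4 = 817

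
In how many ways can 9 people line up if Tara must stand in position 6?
Fix one position: (9-1)! = 40320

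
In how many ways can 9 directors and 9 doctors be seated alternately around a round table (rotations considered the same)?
Fix one of the directors: (9-1)! ways for the remaining directors, × 9! ways for the doctors = 40320 × 362880 = 14631321600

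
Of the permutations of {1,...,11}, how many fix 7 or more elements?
Exactly j fixed points: C(11,j)·!(11-j); sum over j ≥ 7 (derangement numbers via !m = (m-1)·(!(m-1) + !(m-2)): !0..!4 = 1, 0, 1, 2, 9). Σ_{j=7}^{11} C(11,j)·!(11-j) = C(11,7)·!4 + C(11,8)·!3 + C(11,9)·!2 + C(11,10)·!1 + C(11,11)·!0 = 330·9 + 165·2 + 55·1 + 11·0 + 1·1 = 3356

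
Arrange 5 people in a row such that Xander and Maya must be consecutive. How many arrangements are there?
Treat the 2 as one block: (5-2+1)! × 2! = 24 × 2 = 48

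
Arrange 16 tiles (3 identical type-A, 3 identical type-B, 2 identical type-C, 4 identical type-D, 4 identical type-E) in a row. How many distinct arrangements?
16! / (3! × 3! × 2! × 4! × 4!) = 504504000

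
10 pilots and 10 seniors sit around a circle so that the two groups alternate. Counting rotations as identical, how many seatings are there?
Fix one of the pilots: (10-1)! ways for the remaining pilots, × 10! ways for the seniors = 362880 × 3628800 = 1316818944000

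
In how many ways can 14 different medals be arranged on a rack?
14! = 87178291200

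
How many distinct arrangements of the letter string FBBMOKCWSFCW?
12! / (1! × 1! × 2! × 1! × 2! × 2! × 1! × 2!) = 29937600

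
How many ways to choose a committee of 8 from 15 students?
C(15,8) = 15!/(8!×7!) = 6435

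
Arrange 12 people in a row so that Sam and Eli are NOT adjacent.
Total - adjacent = 12! - (12-1)!×2 = 479001600 - 79833600 = 399168000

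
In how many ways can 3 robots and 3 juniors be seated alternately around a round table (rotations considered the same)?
Fix one of the robots: (3-1)! ways for the remaining robots, × 3! ways for the juniors = 2 × 6 = 12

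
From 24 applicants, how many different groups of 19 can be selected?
C(24,19) = 24!/(19!×5!) = 42504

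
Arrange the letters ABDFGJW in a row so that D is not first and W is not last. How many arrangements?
By inclusion-exclusion: 7! - 2×(7-1)! + (7-2)! = 5040 - 1440 + 120 = 3720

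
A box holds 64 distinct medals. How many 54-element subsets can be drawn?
C(64,54) = 64!/(54!×10!) = 151473214816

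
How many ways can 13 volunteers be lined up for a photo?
13! = 6227020800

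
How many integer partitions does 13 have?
Pentagonal recurrence p(n) = p(n-1) + p(n-2) - p(n-5) - p(n-7) + p(n-12) + p(n-15) - ... gives p(0..12) = 1, 1, 2, 3, 5, 7, 11, 15, 22, 30, 42, 56, 77. p(13) = p(12) + p(11) - p(8) - p(6) + p(1) = 77 + 56 - 22 - 11 + 1 = 101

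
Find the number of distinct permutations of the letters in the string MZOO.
4! / (1! × 1! × 2!) = 12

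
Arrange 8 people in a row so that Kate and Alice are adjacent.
Treat as block: (8-1)! × 2! = 5040 × 2 = 10080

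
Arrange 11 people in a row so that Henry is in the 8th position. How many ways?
Fix one position: (11-1)! = 3628800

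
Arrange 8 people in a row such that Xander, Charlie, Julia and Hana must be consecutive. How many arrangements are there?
Treat the 4 as one block: (8-4+1)! × 4! = 120 × 24 = 2880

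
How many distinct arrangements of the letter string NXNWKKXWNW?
10! / (3! × 3! × 2! × 2!) = 25200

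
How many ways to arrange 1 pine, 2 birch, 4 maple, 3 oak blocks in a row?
10! / (1! × 2! × 4! × 3!) = 12600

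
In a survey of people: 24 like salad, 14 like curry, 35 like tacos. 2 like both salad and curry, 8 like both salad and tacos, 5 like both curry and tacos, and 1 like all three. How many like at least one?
|A∪B∪C| = 24+14+35-2-8-5+1 = 59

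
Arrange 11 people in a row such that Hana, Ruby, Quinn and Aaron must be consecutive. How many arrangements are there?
Treat the 4 as one block: (11-4+1)! × 4! = 40320 × 24 = 967680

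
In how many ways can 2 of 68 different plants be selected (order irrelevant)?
C(68,2) = 68!/(2!×66!) = 2278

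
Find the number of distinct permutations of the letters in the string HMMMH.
5! / (2! × 3!) = 10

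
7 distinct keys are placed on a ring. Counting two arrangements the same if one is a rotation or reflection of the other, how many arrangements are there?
(7-1)!/2 = 720/2 = 360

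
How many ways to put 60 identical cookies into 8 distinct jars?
C(60+8-1, 8-1) = C(67, 7) = 869648208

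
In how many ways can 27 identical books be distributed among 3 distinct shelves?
C(27+3-1, 3-1) = C(29, 2) = 406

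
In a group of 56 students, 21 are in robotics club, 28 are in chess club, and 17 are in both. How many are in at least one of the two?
|A∪B| = |A| + |B| - |A∩B| = 21 + 28 - 17 = 32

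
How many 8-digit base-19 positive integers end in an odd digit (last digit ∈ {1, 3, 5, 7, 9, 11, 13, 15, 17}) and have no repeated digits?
Last∈{1,3,5,7,9,11,13,15,17}. Last=0: 0. Last nonzero: 9×17×P(17,6) = 1363340160. Total = 1363340160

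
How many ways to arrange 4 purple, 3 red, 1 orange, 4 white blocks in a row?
12! / (4! × 3! × 1! × 4!) = 138600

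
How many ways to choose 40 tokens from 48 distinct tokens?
C(48,40) = 48!/(40!×8!) = 377348994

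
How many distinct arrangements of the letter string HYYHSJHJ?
8! / (1! × 2! × 3! × 2!) = 1680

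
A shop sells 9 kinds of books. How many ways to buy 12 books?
C(12+9-1, 9-1) = C(20, 8) = 125970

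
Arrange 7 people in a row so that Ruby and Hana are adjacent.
Treat as block: (7-1)! × 2! = 720 × 2 = 1440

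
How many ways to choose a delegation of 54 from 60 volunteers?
C(60,54) = 60!/(54!×6!) = 50063860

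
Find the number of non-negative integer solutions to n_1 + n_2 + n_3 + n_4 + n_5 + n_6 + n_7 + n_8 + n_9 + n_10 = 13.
C(13+10-1, 10-1) = C(22, 9) = 497420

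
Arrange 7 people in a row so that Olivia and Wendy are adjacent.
Treat as block: (7-1)! × 2! = 720 × 2 = 1440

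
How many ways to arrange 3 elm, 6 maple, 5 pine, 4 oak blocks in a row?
18! / (3! × 6! × 5! × 4!) = 514594080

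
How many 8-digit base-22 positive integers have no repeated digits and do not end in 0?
Last digit: 21 nonzero choices. First digit: 20 (nonzero, ≠last). Middle 6: P(20,6) = 27907200. Total = 11721024000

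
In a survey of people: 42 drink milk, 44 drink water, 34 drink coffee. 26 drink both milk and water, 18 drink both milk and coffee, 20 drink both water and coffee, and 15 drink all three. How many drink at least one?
|A∪B∪C| = 42+44+34-26-18-20+15 = 71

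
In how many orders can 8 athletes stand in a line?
8! = 40320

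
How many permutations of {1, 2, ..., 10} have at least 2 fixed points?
Exactly j fixed points: C(10,j)·!(10-j); sum over j ≥ 2 (derangement numbers via !m = (m-1)·(!(m-1) + !(m-2)): !0..!8 = 1, 0, 1, 2, 9, 44, 265, 1854, 14833). Σ_{j=2}^{10} C(10,j)·!(10-j) = C(10,2)·!8 + C(10,3)·!7 + C(10,4)·!6 + C(10,5)·!5 + C(10,6)·!4 + C(10,7)·!3 + C(10,8)·!2 + C(10,9)·!1 + C(10,10)·!0 = 45·14833 + 120·1854 + 210·265 + 252·44 + 210·9 + 120·2 + 45·1 + 10·0 + 1·1 = 958879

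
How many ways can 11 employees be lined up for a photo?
11! = 39916800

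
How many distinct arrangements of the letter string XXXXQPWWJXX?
11! / (1! × 1! × 2! × 1! × 6!) = 27720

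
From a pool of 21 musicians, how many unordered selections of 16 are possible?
C(21,16) = 21!/(16!×5!) = 20349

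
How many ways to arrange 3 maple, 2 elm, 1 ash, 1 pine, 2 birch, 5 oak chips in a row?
14! / (3! × 2! × 1! × 1! × 2! × 5!) = 30270240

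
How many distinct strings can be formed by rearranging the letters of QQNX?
4! / (2! × 1! × 1!) = 12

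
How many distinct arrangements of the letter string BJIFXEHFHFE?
11! / (1! × 1! × 2! × 3! × 2! × 1! × 1!) = 1663200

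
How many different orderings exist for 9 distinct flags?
9! = 362880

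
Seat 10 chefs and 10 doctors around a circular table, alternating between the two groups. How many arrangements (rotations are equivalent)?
Fix one of the chefs: (10-1)! ways for the remaining chefs, × 10! ways for the doctors = 362880 × 3628800 = 1316818944000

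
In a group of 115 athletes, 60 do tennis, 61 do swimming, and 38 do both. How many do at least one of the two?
|A∪B| = |A| + |B| - |A∩B| = 60 + 61 - 38 = 83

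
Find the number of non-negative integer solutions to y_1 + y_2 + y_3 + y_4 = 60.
C(60+4-1, 4-1) = C(63, 3) = 39711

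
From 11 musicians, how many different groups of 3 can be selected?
C(11,3) = 11!/(3!×8!) = 165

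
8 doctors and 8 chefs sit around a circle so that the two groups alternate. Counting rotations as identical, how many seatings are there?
Fix one of the doctors: (8-1)! ways for the remaining doctors, × 8! ways for the chefs = 5040 × 40320 = 203212800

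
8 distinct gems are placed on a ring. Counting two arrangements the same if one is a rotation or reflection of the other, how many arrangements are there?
(8-1)!/2 = 5040/2 = 2520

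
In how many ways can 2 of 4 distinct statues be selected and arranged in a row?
P(4,2) = 4!/(4-2)! = 12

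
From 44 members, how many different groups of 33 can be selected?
C(44,33) = 44!/(33!×11!) = 7669339132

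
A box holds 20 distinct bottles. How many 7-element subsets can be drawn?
C(20,7) = 20!/(7!×13!) = 77520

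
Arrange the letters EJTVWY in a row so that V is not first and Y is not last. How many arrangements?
By inclusion-exclusion: 6! - 2×(6-1)! + (6-2)! = 720 - 240 + 24 = 504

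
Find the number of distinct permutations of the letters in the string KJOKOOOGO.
9! / (1! × 2! × 5! × 1!) = 1512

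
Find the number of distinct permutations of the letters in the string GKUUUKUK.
8! / (1! × 3! × 4!) = 280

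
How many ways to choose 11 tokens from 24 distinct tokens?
C(24,11) = 24!/(11!×13!) = 2496144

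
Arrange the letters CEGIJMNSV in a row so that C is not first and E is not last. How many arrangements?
By inclusion-exclusion: 9! - 2×(9-1)! + (9-2)! = 362880 - 80640 + 5040 = 287280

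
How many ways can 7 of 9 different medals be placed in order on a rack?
P(9,7) = 9!/(9-7)! = 181440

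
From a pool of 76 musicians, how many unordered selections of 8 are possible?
C(76,8) = 76!/(8!×68!) = 18855883575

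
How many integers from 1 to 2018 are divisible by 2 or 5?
⌊2018/2⌋ + ⌊2018/5⌋ - ⌊2018/10⌋ = 1009 + 403 - 201 = 1211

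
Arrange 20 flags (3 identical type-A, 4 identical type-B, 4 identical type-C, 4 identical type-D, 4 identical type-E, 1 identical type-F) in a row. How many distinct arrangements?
20! / (3! × 4! × 4! × 4! × 4! × 1!) = 1222160940000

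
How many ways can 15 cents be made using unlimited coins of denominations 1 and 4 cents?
Coefficient of x^15 in 1/(1-x^1) · 1/(1-x^4). Use j coins of 4 for j = 0..⌊15/4⌋ = 3, the rest in 1s: 3 + 1 = 4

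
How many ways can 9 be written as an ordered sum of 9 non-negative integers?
C(9+9-1, 9-1) = C(17, 8) = 24310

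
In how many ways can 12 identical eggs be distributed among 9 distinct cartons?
C(12+9-1, 9-1) = C(20, 8) = 125970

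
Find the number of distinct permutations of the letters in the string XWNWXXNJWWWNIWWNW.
17! / (8! × 1! × 1! × 4! × 3!) = 61261200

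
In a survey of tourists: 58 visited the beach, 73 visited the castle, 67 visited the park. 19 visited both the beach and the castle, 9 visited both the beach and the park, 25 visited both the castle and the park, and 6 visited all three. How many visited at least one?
|A∪B∪C| = 58+73+67-19-9-25+6 = 151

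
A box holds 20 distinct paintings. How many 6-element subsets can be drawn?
C(20,6) = 20!/(6!×14!) = 38760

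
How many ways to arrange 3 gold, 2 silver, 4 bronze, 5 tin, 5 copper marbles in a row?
19! / (3! × 2! × 4! × 5! × 5!) = 29331862560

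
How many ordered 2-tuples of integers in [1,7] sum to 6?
Coefficient of x^6 in (x + x² + ... + x^7)^2. By inclusion-exclusion on dice exceeding 7: Σ_j (-1)^j C(2,j)·C(6-1-7j, 1) = C(2,0)·C(5,1) = 1·5 = 5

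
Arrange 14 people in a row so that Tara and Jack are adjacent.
Treat as block: (14-1)! × 2! = 6227020800 × 2 = 12454041600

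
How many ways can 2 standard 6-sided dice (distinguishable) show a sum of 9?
Coefficient of x^9 in (x + x² + ... + x^6)^2. By inclusion-exclusion on dice exceeding 6: Σ_j (-1)^j C(2,j)·C(9-1-6j, 1) = C(2,0)·C(8,1) - C(2,1)·C(2,1) = 1·8 - 2·2 = 4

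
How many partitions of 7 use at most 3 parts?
By conjugation, equals partitions of 7 into parts ≤ 3. Let r_j(i) = number of partitions of i into parts ≤ j, for i = 0..7. r_1(i) = 1 for all i; r_j(i) = r_{j-1}(i) + r_j(i-j). Rows j = 2..3: ≤2: 1 1 2 2 3 3 4 4; ≤3: 1 1 2 3 4 5 7 8. r_3(7) = 8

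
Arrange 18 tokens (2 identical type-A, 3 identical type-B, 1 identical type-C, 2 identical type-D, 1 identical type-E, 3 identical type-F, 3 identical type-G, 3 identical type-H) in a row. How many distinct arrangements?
18! / (2! × 3! × 1! × 2! × 1! × 3! × 3! × 3!) = 1235025792000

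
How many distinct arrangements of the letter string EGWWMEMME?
9! / (1! × 3! × 3! × 2!) = 5040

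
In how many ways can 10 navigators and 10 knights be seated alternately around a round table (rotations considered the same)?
Fix one of the navigators: (10-1)! ways for the remaining navigators, × 10! ways for the knights = 362880 × 3628800 = 1316818944000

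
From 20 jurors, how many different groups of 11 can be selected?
C(20,11) = 20!/(11!×9!) = 167960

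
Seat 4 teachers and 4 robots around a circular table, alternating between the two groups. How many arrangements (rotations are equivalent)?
Fix one of the teachers: (4-1)! ways for the remaining teachers, × 4! ways for the robots = 6 × 24 = 144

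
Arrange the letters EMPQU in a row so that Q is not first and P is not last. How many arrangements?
By inclusion-exclusion: 5! - 2×(5-1)! + (5-2)! = 120 - 48 + 6 = 78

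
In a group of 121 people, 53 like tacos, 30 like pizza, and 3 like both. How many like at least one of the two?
|A∪B| = |A| + |B| - |A∩B| = 53 + 30 - 3 = 80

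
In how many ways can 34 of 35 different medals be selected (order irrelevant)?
C(35,34) = 35!/(34!×1!) = 35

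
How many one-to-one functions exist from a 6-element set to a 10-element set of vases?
P(10,6) = 10!/(10-6)! = 151200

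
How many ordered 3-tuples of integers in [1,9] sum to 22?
Coefficient of x^22 in (x + x² + ... + x^9)^3. By inclusion-exclusion on dice exceeding 9: Σ_j (-1)^j C(3,j)·C(22-1-9j, 2) = C(3,0)·C(21,2) - C(3,1)·C(12,2) + C(3,2)·C(3,2) = 1·210 - 3·66 + 3·3 = 21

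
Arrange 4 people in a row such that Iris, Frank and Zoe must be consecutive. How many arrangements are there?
Treat the 3 as one block: (4-3+1)! × 3! = 2 × 6 = 12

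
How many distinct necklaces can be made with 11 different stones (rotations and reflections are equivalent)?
(11-1)!/2 = 3628800/2 = 1814400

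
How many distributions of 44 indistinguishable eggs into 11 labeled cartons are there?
C(44+11-1, 11-1) = C(54, 10) = 23930713170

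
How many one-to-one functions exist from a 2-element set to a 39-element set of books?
P(39,2) = 39!/(39-2)! = 1482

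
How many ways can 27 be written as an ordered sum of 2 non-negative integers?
C(27+2-1, 2-1) = C(28, 1) = 28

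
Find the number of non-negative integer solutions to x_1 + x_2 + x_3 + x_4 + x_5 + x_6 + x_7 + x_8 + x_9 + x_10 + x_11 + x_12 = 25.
C(25+12-1, 12-1) = C(36, 11) = 600805296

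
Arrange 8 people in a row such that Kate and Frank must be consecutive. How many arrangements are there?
Treat the 2 as one block: (8-2+1)! × 2! = 5040 × 2 = 10080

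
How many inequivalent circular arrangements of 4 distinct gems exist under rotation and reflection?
(4-1)!/2 = 6/2 = 3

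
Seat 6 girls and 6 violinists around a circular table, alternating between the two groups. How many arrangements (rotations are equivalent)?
Fix one of the girls: (6-1)! ways for the remaining girls, × 6! ways for the violinists = 120 × 720 = 86400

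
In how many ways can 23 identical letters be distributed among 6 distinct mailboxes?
C(23+6-1, 6-1) = C(28, 5) = 98280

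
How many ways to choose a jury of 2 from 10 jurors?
C(10,2) = 10!/(2!×8!) = 45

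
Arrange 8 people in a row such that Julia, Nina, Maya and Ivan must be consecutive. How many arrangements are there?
Treat the 4 as one block: (8-4+1)! × 4! = 120 × 24 = 2880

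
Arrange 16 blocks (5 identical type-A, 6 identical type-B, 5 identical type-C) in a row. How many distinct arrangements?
16! / (5! × 6! × 5!) = 2018016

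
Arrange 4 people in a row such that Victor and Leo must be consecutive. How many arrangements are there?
Treat the 2 as one block: (4-2+1)! × 2! = 6 × 2 = 12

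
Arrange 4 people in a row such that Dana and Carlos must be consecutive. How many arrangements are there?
Treat the 2 as one block: (4-2+1)! × 2! = 6 × 2 = 12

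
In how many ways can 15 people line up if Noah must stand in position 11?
Fix one position: (15-1)! = 87178291200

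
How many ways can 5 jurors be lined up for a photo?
5! = 120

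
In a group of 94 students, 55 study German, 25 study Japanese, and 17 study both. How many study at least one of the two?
|A∪B| = |A| + |B| - |A∩B| = 55 + 25 - 17 = 63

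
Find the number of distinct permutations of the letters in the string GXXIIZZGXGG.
11! / (4! × 3! × 2! × 2!) = 69300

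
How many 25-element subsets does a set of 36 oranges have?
C(36,25) = 36!/(25!×11!) = 600805296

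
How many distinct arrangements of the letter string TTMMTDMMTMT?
11! / (5! × 5! × 1!) = 2772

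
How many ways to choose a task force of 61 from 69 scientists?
C(69,61) = 69!/(61!×8!) = 8361453672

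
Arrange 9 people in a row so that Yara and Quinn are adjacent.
Treat as block: (9-1)! × 2! = 40320 × 2 = 80640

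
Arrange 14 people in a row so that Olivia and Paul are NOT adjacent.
Total - adjacent = 14! - (14-1)!×2 = 87178291200 - 12454041600 = 74724249600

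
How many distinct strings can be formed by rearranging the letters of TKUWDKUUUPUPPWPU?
16! / (1! × 2! × 2! × 1! × 4! × 6!) = 302702400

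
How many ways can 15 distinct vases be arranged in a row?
15! = 1307674368000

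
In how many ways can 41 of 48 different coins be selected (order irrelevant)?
C(48,41) = 48!/(41!×7!) = 73629072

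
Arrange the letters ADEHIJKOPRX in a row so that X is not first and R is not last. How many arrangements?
By inclusion-exclusion: 11! - 2×(11-1)! + (11-2)! = 39916800 - 7257600 + 362880 = 33022080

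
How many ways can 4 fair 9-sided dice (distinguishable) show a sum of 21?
Coefficient of x^21 in (x + x² + ... + x^9)^4. By inclusion-exclusion on dice exceeding 9: Σ_j (-1)^j C(4,j)·C(21-1-9j, 3) = C(4,0)·C(20,3) - C(4,1)·C(11,3) = 1·1140 - 4·165 = 480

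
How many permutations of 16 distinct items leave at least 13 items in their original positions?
Exactly j fixed points: C(16,j)·!(16-j); sum over j ≥ 13 (derangement numbers via !m = (m-1)·(!(m-1) + !(m-2)): !0..!3 = 1, 0, 1, 2). Σ_{j=13}^{16} C(16,j)·!(16-j) = C(16,13)·!3 + C(16,14)·!2 + C(16,15)·!1 + C(16,16)·!0 = 560·2 + 120·1 + 16·0 + 1·1 = 1241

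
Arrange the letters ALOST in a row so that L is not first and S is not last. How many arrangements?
By inclusion-exclusion: 5! - 2×(5-1)! + (5-2)! = 120 - 48 + 6 = 78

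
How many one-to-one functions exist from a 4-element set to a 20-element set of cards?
P(20,4) = 20!/(20-4)! = 116280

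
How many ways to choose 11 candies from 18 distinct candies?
C(18,11) = 18!/(11!×7!) = 31824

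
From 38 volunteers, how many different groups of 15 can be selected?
C(38,15) = 38!/(15!×23!) = 15471286560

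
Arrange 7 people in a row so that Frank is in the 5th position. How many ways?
Fix one position: (7-1)! = 720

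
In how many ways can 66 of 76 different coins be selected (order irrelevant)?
C(76,66) = 76!/(66!×10!) = 954526728530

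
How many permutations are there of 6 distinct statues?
6! = 720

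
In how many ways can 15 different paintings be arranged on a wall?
15! = 1307674368000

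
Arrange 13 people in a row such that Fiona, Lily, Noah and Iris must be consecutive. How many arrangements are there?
Treat the 4 as one block: (13-4+1)! × 4! = 3628800 × 24 = 87091200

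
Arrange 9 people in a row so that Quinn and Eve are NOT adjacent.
Total - adjacent = 9! - (9-1)!×2 = 362880 - 80640 = 282240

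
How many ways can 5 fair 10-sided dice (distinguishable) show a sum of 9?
Coefficient of x^9 in (x + x² + ... + x^10)^5. By inclusion-exclusion on dice exceeding 10: Σ_j (-1)^j C(5,j)·C(9-1-10j, 4) = C(5,0)·C(8,4) = 1·70 = 70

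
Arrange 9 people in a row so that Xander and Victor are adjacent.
Treat as block: (9-1)! × 2! = 40320 × 2 = 80640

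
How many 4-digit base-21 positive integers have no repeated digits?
First digit: 20 choices (nonzero). Then descending: 20 × 20 × 19 × 18 = 136800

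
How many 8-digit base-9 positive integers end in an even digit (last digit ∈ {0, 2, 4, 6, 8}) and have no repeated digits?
Last∈{0,2,4,6,8}. Last=0: 40320. Last nonzero: 4×7×P(7,6) = 141120. Total = 181440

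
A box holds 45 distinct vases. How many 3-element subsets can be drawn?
C(45,3) = 45!/(3!×42!) = 14190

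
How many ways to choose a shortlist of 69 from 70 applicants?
C(70,69) = 70!/(69!×1!) = 70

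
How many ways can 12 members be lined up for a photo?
12! = 479001600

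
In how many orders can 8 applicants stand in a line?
8! = 40320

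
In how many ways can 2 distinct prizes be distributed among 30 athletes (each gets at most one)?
P(30,2) = 30!/(30-2)! = 870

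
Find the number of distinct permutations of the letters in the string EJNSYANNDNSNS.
13! / (3! × 1! × 1! × 1! × 5! × 1! × 1!) = 8648640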